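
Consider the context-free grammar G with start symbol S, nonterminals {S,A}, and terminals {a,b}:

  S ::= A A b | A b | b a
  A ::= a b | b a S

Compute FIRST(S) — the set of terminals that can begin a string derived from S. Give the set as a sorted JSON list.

FIRST iteration:
iter 1:
  A via A→a b: +{a}
  A via A→b a S: +{b}
  S via S→A A b: +{a,b}
  FIRST(S)={a,b}  FIRST(A)={a,b}
iter 2: — fixpoint
  FIRST(S)={a,b}  FIRST(A)={a,b}

FIRST(S) = ["a", "b"]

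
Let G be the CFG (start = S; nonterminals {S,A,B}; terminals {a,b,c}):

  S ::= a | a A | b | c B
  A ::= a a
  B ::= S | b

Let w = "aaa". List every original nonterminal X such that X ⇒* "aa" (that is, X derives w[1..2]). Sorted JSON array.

Convert to CNF:
  S -> T0 A | T1 B | a | b
  A -> T0 T0
  B -> T0 A | T1 B | a | b
  T0 -> a
  T1 -> c

Fill CYK table bottom-up — only the sub-triangle for w[1..2]:
  T[1,1] 'a' = {B,S,T0}  orig:{B,S}
  T[2,2] 'a' = {B,S,T0}  orig:{B,S}
  T[1,2] 'aa' = {A}

Original NTs in T[1,2] deriving "aa": ["A"]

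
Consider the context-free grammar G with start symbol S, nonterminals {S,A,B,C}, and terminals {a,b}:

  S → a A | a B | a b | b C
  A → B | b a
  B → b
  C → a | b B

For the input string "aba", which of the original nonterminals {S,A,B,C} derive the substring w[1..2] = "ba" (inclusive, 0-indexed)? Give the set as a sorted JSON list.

Convert to CNF:
  S -> T0 C | T1 A | T1 B | T1 T0
  A -> T0 T1 | b
  B -> b
  C -> T0 B | a
  T0 -> b
  T1 -> a

Fill CYK table bottom-up, restricted to cells inside w[1..2]:
  T[1,1] 'b' = {A,B,T0}  orig:{A,B}
  T[2,2] 'a' = {C,T1}  orig:{C}
  T[1,2] 'ba' = {A,S}

Original NTs in T[1,2] deriving "ba": ["A", "S"]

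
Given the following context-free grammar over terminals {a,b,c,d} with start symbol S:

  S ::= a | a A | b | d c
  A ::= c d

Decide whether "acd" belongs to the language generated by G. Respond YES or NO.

Convert to CNF:
  S -> T1 T0 | T2 A | a | b
  A -> T0 T1
  T0 -> c
  T1 -> d
  T2 -> a

Fill CYK table bottom-up:
  T[0,0] 'a' = {S,T2}  orig:{S}
  T[1,1] 'c' = {T0}  orig:{}
  T[2,2] 'd' = {T1}  orig:{}
  T[0,1] 'ac' = ∅
  T[1,2] 'cd' = {A}
  T[0,2] 'acd' = {S}

S ∈ T[0,2] ⇒ YES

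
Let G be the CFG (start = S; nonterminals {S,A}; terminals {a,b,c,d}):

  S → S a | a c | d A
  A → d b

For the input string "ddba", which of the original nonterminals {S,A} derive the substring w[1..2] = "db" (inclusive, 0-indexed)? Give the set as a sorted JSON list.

Convert to CNF:
  S -> S T2 | T0 A | T2 T3
  A -> T0 T1
  T0 -> d
  T1 -> b
  T2 -> a
  T3 -> c

CYK fill — only the sub-triangle for w[1..2]:
  [1..1]={T0}  "d"  orig:{}
  [2..2]={T1}  "b"  orig:{}
  [1..2]={A}  "db"

Original NTs in T[1,2] deriving "db": ["A"]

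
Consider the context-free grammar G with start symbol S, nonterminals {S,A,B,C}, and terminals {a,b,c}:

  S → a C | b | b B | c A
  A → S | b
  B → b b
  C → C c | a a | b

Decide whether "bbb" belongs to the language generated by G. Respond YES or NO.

CNF form of G:
  S -> T0 C | T1 B | T2 A | b
  A -> T0 C | T1 B | T2 A | b
  B -> T1 T1
  C -> C T2 | T0 T0 | b
  T0 -> a
  T1 -> b
  T2 -> c

Fill CYK table bottom-up:
  cell(0,0) b: {A,C,S,T1}  orig:{A,C,S}
  cell(1,1) b: {A,C,S,T1}  orig:{A,C,S}
  cell(2,2) b: {A,C,S,T1}  orig:{A,C,S}
  cell(0,1) bb: {B}
  cell(1,2) bb: {B}
  cell(0,2) bbb: {A,S}

S ∈ T[0,2] ⇒ YES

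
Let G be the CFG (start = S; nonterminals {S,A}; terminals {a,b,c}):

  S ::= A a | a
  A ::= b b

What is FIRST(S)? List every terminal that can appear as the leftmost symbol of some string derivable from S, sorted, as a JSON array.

FIRST iteration:
pass 1:
  A via A→b b: +{b}
  S via S→A a: +{b}
  S via S→a: +{a}
  FIRST(S)={a,b}  FIRST(A)={b}
pass 2: (no change)
  FIRST(S)={a,b}  FIRST(A)={b}

FIRST(S) = ["a", "b"]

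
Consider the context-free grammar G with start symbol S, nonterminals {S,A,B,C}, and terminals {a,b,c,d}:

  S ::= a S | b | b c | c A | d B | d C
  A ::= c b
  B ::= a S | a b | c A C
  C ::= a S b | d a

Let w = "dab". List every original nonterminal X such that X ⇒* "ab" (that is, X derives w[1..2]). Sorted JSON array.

Convert to CNF:
  S -> T0 A | T1 T0 | T2 S | T3 B | T3 C | b
  A -> T0 T1
  B -> T0 X4 | T2 S | T2 T1
  C -> T2 X5 | T3 T2
  T0 -> c
  T1 -> b
  T2 -> a
  T3 -> d
  X4 -> A C
  X5 -> S T1

CYK table (by increasing span) — only the sub-triangle for w[1..2]:
  cell(1,1) a: {T2}  orig:{}
  cell(2,2) b: {S,T1}  orig:{S}
  cell(1,2) ab: {B,S}

Original NTs in T[1,2] deriving "ab": ["B", "S"]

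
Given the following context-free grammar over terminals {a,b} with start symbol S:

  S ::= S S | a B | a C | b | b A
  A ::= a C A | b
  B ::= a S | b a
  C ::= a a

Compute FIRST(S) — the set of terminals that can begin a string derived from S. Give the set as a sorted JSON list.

FIRST sets, iterate to fixpoint:
iter 1:
  A via A→a C A: +{a}
  A via A→b: +{b}
  B via B→a S: +{a}
  B via B→b a: +{b}
  C via C→a a: +{a}
  S via S→a B: +{a}
  S via S→b: +{b}
  FIRST(S)={a,b}  FIRST(A)={a,b}  FIRST(B)={a,b}  FIRST(C)={a}
iter 2: (stable)
  FIRST(S)={a,b}  FIRST(A)={a,b}  FIRST(B)={a,b}  FIRST(C)={a}

FIRST(S) = ["a", "b"]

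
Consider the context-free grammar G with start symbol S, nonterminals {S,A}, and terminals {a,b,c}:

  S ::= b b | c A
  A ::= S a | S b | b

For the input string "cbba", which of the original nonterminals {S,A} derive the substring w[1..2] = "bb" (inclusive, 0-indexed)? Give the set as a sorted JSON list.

CNF form of G:
  S -> T1 T1 | T2 A
  A -> S T0 | S T1 | b
  T0 -> a
  T1 -> b
  T2 -> c

CYK fill (cells [i..j] with 1 ≤ i ≤ j ≤ 2 only):
  cell(1,1) b: {A,T1}  orig:{A}
  cell(2,2) b: {A,T1}  orig:{A}
  cell(1,2) bb: {S}

Original NTs in T[1,2] deriving "bb": ["S"]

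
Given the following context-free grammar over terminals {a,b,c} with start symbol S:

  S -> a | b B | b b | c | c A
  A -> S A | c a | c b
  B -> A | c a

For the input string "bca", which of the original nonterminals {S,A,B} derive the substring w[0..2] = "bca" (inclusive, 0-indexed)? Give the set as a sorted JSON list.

CNF form of G:
  S -> T0 A | T2 B | T2 T2 | a | c
  A -> S A | T0 T1 | T0 T2
  B -> S A | T0 T1 | T0 T2
  T0 -> c
  T1 -> a
  T2 -> b

CYK fill (cells [i..j] with 0 ≤ i ≤ j ≤ 2 only):
  T[0,0] 'b' = {T2}  orig:{}
  T[1,1] 'c' = {S,T0}  orig:{S}
  T[2,2] 'a' = {S,T1}  orig:{S}
  T[0,1] 'bc' = ∅
  T[1,2] 'ca' = {A,B}
  T[0,2] 'bca' = {S}

Original NTs in T[0,2] deriving "bca": ["S"]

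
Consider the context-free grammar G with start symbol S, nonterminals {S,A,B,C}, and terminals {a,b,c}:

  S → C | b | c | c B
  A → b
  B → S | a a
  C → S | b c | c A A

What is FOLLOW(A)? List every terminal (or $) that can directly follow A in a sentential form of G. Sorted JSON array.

Compute FIRST by fixpoint:
[1]
  A via A→b: +{b}
  B via B→a a: +{a}
  C via C→b c: +{b}
  C via C→c A A: +{c}
  S via S→C: +{b,c}
  FIRST(S)={b,c}  FIRST(A)={b}  FIRST(B)={a}  FIRST(C)={b,c}
[2]
  B via B→S: +{b,c}
  FIRST(S)={b,c}  FIRST(A)={b}  FIRST(B)={a,b,c}  FIRST(C)={b,c}
[3] done
  FIRST(S)={b,c}  FIRST(A)={b}  FIRST(B)={a,b,c}  FIRST(C)={b,c}

Compute FOLLOW by fixpoint:
seed FOLLOW(S) with $
round 1:
  C→c A A: FOLLOW(A) ⊇ FIRST(A) = {b}; new: +{b}
  S→C: FOLLOW(C) ⊇ FOLLOW(S) ⊇ {$}; new: +{$}
  S→c B: FOLLOW(B) ⊇ FOLLOW(S) ⊇ {$}; new: +{$}
  S: {$}  A: {b}  B: {$}  C: {$}
round 2:
  C→c A A: FOLLOW(A) ⊇ FOLLOW(C) ⊇ {$}; new: +{$}
  S: {$}  A: {$,b}  B: {$}  C: {$}
round 3: — fixpoint
  S: {$}  A: {$,b}  B: {$}  C: {$}

FOLLOW(A) = ["$", "b"]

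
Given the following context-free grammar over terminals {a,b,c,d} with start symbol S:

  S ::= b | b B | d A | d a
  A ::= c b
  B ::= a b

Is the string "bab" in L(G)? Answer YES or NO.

CNF form of G:
  S -> T1 B | T3 A | T3 T2 | b
  A -> T0 T1
  B -> T2 T1
  T0 -> c
  T1 -> b
  T2 -> a
  T3 -> d

CYK fill:
  [0..0]={S,T1}  "b"  orig:{S}
  [1..1]={T2}  "a"  orig:{}
  [2..2]={S,T1}  "b"  orig:{S}
  [0..1]=∅  "ba"
  [1..2]={B}  "ab"
  [0..2]={S}  "bab"

S ∈ T[0,2] ⇒ YES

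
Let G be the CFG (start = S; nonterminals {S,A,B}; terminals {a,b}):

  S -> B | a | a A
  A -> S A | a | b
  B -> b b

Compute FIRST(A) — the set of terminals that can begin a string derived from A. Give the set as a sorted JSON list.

Compute FIRST by fixpoint:
pass 1:
  A via A→a: +{a}
  A via A→b: +{b}
  B via B→b b: +{b}
  S via S→B: +{b}
  S via S→a: +{a}
  FIRST[S]={a,b}  FIRST[A]={a,b}  FIRST[B]={b}
pass 2: (stable)
  FIRST[S]={a,b}  FIRST[A]={a,b}  FIRST[B]={b}

FIRST(A) = ["a", "b"]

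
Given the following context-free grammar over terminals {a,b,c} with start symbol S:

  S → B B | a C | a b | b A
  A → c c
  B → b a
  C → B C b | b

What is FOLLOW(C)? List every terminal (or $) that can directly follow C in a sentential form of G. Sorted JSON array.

FIRST iteration:
round 1:
  A via A→c c: +{c}
  B via B→b a: +{b}
  C via C→B C b: +{b}
  S via S→B B: +{b}
  S via S→a C: +{a}
  FIRST(S)={a,b}  FIRST(A)={c}  FIRST(B)={b}  FIRST(C)={b}
round 2: done
  FIRST(S)={a,b}  FIRST(A)={c}  FIRST(B)={b}  FIRST(C)={b}

FOLLOW iteration:
FOLLOW(S) := {$}
round 1:
  C→B C b: FOLLOW(B) ⊇ FIRST(C) = {b}; new: +{b}
  C→B C b: FOLLOW(C) ⊇ FIRST(b) = {b}; new: +{b}
  S→B B: FOLLOW(B) ⊇ FOLLOW(S) ⊇ {$}; new: +{$}
  S→a C: FOLLOW(C) ⊇ FOLLOW(S) ⊇ {$}; new: +{$}
  S→b A: FOLLOW(A) ⊇ FOLLOW(S) ⊇ {$}; new: +{$}
  FOLLOW[S]={$}  FOLLOW[A]={$}  FOLLOW[B]={$,b}  FOLLOW[C]={$,b}
round 2: (stable)
  FOLLOW[S]={$}  FOLLOW[A]={$}  FOLLOW[B]={$,b}  FOLLOW[C]={$,b}

FOLLOW(C) = ["$", "b"]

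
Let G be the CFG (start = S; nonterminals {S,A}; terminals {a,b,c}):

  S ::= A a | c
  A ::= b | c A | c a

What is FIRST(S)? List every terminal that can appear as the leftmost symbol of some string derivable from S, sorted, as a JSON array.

FIRST iteration:
pass 1:
  A via A→b: +{b}
  A via A→c A: +{c}
  S via S→A a: +{b,c}
  FIRST[S]={b,c}  FIRST[A]={b,c}
pass 2: — fixpoint
  FIRST[S]={b,c}  FIRST[A]={b,c}

FIRST(S) = ["b", "c"]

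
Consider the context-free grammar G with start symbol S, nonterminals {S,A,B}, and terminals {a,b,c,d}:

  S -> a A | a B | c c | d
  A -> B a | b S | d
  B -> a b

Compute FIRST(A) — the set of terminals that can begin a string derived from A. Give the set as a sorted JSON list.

Compute FIRST by fixpoint:
[1]
  A via A→b S: +{b}
  A via A→d: +{d}
  B via B→a b: +{a}
  S via S→a A: +{a}
  S via S→c c: +{c}
  S via S→d: +{d}
  FIRST[S]={a,c,d}  FIRST[A]={b,d}  FIRST[B]={a}
[2]
  A via A→B a: +{a}
  FIRST[S]={a,c,d}  FIRST[A]={a,b,d}  FIRST[B]={a}
[3] (no change)
  FIRST[S]={a,c,d}  FIRST[A]={a,b,d}  FIRST[B]={a}

FIRST(A) = ["a", "b", "d"]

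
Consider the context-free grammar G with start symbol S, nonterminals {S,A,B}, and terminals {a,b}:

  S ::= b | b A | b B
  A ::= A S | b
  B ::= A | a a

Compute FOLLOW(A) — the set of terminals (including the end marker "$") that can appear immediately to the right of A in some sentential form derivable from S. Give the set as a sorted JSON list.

FIRST iteration:
round 1:
  A via A→b: +{b}
  B via B→A: +{b}
  B via B→a a: +{a}
  S via S→b: +{b}
  FIRST(S)={b}  FIRST(A)={b}  FIRST(B)={a,b}
round 2: — fixpoint
  FIRST(S)={b}  FIRST(A)={b}  FIRST(B)={a,b}

Compute FOLLOW by fixpoint:
seed FOLLOW(S) with $
iter 1:
  A→A S: FOLLOW(A) ⊇ FIRST(S) = {b}; new: +{b}
  A→A S: FOLLOW(S) ⊇ FOLLOW(A) ⊇ {b}; new: +{b}
  S→b A: FOLLOW(A) ⊇ FOLLOW(S) ⊇ {$,b}; new: +{$}
  S→b B: FOLLOW(B) ⊇ FOLLOW(S) ⊇ {$,b}; new: +{$,b}
  S: {$,b}  A: {$,b}  B: {$,b}
iter 2: (stable)
  S: {$,b}  A: {$,b}  B: {$,b}

FOLLOW(A) = ["$", "b"]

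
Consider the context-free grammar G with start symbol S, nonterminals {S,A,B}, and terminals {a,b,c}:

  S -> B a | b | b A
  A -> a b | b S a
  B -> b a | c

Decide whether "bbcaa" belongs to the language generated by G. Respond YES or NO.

CNF form of G:
  S -> B T0 | T1 A | b
  A -> T0 T1 | T1 X2
  B -> T1 T0 | c
  T0 -> a
  T1 -> b
  X2 -> S T0

CYK table (by increasing span):
  cell(0,0) b: {S,T1}  orig:{S}
  cell(1,1) b: {S,T1}  orig:{S}
  cell(2,2) c: {B}
  cell(3,3) a: {T0}  orig:{}
  cell(4,4) a: {T0}  orig:{}
  cell(0,1) bb: ∅
  cell(1,2) bc: ∅
  cell(2,3) ca: {S}
  cell(3,4) aa: ∅
  cell(0,2) bbc: ∅
  cell(1,3) bca: ∅
  cell(2,4) caa: {X2}  orig:{}
  cell(0,3) bbca: ∅
  cell(1,4) bcaa: {A}
  cell(0,4) bbcaa: {S}

S ∈ T[0,4] ⇒ YES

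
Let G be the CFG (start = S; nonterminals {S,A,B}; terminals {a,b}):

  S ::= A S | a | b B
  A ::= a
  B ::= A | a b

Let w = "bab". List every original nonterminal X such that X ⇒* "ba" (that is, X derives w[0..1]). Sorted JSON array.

Convert to CNF:
  S -> A S | T1 B | a
  A -> a
  B -> T0 T1 | a
  T0 -> a
  T1 -> b

CYK fill, restricted to cells inside w[0..1]:
  [0..0]={T1}  "b"  orig:{}
  [1..1]={A,B,S,T0}  "a"  orig:{A,B,S}
  [0..1]={S}  "ba"

Original NTs in T[0,1] deriving "ba": ["S"]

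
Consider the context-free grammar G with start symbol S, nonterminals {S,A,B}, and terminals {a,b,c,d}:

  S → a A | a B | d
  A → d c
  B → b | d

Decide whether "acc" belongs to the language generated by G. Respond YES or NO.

CNF form of G:
  S -> T2 A | T2 B | d
  A -> T0 T1
  B -> b | d
  T0 -> d
  T1 -> c
  T2 -> a

CYK table (by increasing span):
  [0..0]={T2}  "a"  orig:{}
  [1..1]={T1}  "c"  orig:{}
  [2..2]={T1}  "c"  orig:{}
  [0..1]=∅  "ac"
  [1..2]=∅  "cc"
  [0..2]=∅  "acc"

S ∉ T[0,2] ⇒ NO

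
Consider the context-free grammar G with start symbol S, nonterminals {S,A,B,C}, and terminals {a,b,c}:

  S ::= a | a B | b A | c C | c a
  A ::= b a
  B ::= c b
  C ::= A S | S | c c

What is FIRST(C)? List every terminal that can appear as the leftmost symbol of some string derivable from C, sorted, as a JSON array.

Compute FIRST by fixpoint:
iter 1:
  A via A→b a: +{b}
  B via B→c b: +{c}
  C via C→A S: +{b}
  C via C→c c: +{c}
  S via S→a: +{a}
  S via S→b A: +{b}
  S via S→c C: +{c}
  FIRST(S)={a,b,c}  FIRST(A)={b}  FIRST(B)={c}  FIRST(C)={b,c}
iter 2:
  C via C→S: +{a}
  FIRST(S)={a,b,c}  FIRST(A)={b}  FIRST(B)={c}  FIRST(C)={a,b,c}
iter 3: done
  FIRST(S)={a,b,c}  FIRST(A)={b}  FIRST(B)={c}  FIRST(C)={a,b,c}

FIRST(C) = ["a", "b", "c"]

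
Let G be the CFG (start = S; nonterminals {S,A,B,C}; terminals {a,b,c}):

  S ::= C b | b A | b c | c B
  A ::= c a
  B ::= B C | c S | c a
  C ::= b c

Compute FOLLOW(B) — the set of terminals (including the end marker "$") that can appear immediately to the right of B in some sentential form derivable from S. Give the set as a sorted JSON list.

FIRST sets, iterate to fixpoint:
iter 1:
  A via A→c a: +{c}
  B via B→c S: +{c}
  C via C→b c: +{b}
  S via S→C b: +{b}
  S via S→c B: +{c}
  S: {b,c}  A: {c}  B: {c}  C: {b}
iter 2: (stable)
  S: {b,c}  A: {c}  B: {c}  C: {b}

FOLLOW iteration:
seed FOLLOW(S) with $
[1]
  B→B C: FOLLOW(B) ⊇ FIRST(C) = {b}; new: +{b}
  B→B C: FOLLOW(C) ⊇ FOLLOW(B) ⊇ {b}; new: +{b}
  B→c S: FOLLOW(S) ⊇ FOLLOW(B) ⊇ {b}; new: +{b}
  S→b A: FOLLOW(A) ⊇ FOLLOW(S) ⊇ {$,b}; new: +{$,b}
  S→c B: FOLLOW(B) ⊇ FOLLOW(S) ⊇ {$,b}; new: +{$}
  FOLLOW(S)={$,b}  FOLLOW(A)={$,b}  FOLLOW(B)={$,b}  FOLLOW(C)={b}
[2]
  B→B C: FOLLOW(C) ⊇ FOLLOW(B) ⊇ {$,b}; new: +{$}
  FOLLOW(S)={$,b}  FOLLOW(A)={$,b}  FOLLOW(B)={$,b}  FOLLOW(C)={$,b}
[3] (no change)
  FOLLOW(S)={$,b}  FOLLOW(A)={$,b}  FOLLOW(B)={$,b}  FOLLOW(C)={$,b}

FOLLOW(B) = ["$", "b"]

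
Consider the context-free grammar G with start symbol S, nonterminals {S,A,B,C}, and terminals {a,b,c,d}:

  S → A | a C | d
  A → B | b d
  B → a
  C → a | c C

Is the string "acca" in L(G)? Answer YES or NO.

CNF form of G:
  S -> T0 T1 | T3 C | a | d
  A -> T0 T1 | a
  B -> a
  C -> T2 C | a
  T0 -> b
  T1 -> d
  T2 -> c
  T3 -> a

Fill CYK table bottom-up:
  T[0,0] 'a' = {A,B,C,S,T3}  orig:{A,B,C,S}
  T[1,1] 'c' = {T2}  orig:{}
  T[2,2] 'c' = {T2}  orig:{}
  T[3,3] 'a' = {A,B,C,S,T3}  orig:{A,B,C,S}
  T[0,1] 'ac' = ∅
  T[1,2] 'cc' = ∅
  T[2,3] 'ca' = {C}
  T[0,2] 'acc' = ∅
  T[1,3] 'cca' = {C}
  T[0,3] 'acca' = {S}

S ∈ T[0,3] ⇒ YES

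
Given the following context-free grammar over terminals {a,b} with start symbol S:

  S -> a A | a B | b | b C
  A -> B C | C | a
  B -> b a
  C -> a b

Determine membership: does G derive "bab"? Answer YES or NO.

Convert to CNF:
  S -> T0 A | T0 B | T1 C | b
  A -> B C | T0 T1 | a
  B -> T1 T0
  C -> T0 T1
  T0 -> a
  T1 -> b

CYK table (by increasing span):
  T[0,0] 'b' = {S,T1}  orig:{S}
  T[1,1] 'a' = {A,T0}  orig:{A}
  T[2,2] 'b' = {S,T1}  orig:{S}
  T[0,1] 'ba' = {B}
  T[1,2] 'ab' = {A,C}
  T[0,2] 'bab' = {S}

S ∈ T[0,2] ⇒ YES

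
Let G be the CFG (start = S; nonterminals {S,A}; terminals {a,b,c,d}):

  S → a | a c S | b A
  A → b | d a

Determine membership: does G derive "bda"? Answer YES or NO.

CNF form of G:
  S -> T1 X4 | T3 A | a
  A -> T0 T1 | b
  T0 -> d
  T1 -> a
  T2 -> c
  T3 -> b
  X4 -> T2 S

CYK fill:
  cell(0,0) b: {A,T3}  orig:{A}
  cell(1,1) d: {T0}  orig:{}
  cell(2,2) a: {S,T1}  orig:{S}
  cell(0,1) bd: ∅
  cell(1,2) da: {A}
  cell(0,2) bda: {S}

S ∈ T[0,2] ⇒ YES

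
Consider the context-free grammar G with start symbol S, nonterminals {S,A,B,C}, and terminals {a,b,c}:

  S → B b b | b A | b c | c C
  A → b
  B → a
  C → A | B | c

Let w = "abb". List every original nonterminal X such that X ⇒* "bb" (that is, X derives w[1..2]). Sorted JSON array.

Convert to CNF:
  S -> B X2 | T0 A | T0 T1 | T1 C
  A -> b
  B -> a
  C -> a | b | c
  T0 -> b
  T1 -> c
  X2 -> T0 T0

Fill CYK table bottom-up — only the sub-triangle for w[1..2]:
  [1..1]={A,C,T0}  "b"  orig:{A,C}
  [2..2]={A,C,T0}  "b"  orig:{A,C}
  [1..2]={S,X2}  "bb"  orig:{S}

Original NTs in T[1,2] deriving "bb": ["S"]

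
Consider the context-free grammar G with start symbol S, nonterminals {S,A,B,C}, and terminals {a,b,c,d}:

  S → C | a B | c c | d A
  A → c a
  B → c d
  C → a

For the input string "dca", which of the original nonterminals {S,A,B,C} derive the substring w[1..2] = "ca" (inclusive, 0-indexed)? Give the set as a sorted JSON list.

CNF form of G:
  S -> T0 T0 | T1 B | T2 A | a
  A -> T0 T1
  B -> T0 T2
  C -> a
  T0 -> c
  T1 -> a
  T2 -> d

Fill CYK table bottom-up, restricted to cells inside w[1..2]:
  [1..1]={T0}  "c"  orig:{}
  [2..2]={C,S,T1}  "a"  orig:{C,S}
  [1..2]={A}  "ca"

Original NTs in T[1,2] deriving "ca": ["A"]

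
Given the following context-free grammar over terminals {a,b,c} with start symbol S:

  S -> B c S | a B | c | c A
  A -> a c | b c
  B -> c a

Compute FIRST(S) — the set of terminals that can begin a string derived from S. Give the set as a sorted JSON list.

FIRST iteration:
iter 1:
  A via A→a c: +{a}
  A via A→b c: +{b}
  B via B→c a: +{c}
  S via S→B c S: +{c}
  S via S→a B: +{a}
  FIRST(S)={a,c}  FIRST(A)={a,b}  FIRST(B)={c}
iter 2: done
  FIRST(S)={a,c}  FIRST(A)={a,b}  FIRST(B)={c}

FIRST(S) = ["a", "c"]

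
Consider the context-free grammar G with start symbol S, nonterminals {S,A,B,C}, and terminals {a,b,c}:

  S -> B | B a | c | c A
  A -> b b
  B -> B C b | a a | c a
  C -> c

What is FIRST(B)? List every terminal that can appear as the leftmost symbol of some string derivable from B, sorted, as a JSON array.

FIRST iteration:
round 1:
  A via A→b b: +{b}
  B via B→a a: +{a}
  B via B→c a: +{c}
  C via C→c: +{c}
  S via S→B: +{a,c}
  FIRST(S)={a,c}  FIRST(A)={b}  FIRST(B)={a,c}  FIRST(C)={c}
round 2: (stable)
  FIRST(S)={a,c}  FIRST(A)={b}  FIRST(B)={a,c}  FIRST(C)={c}

FIRST(B) = ["a", "c"]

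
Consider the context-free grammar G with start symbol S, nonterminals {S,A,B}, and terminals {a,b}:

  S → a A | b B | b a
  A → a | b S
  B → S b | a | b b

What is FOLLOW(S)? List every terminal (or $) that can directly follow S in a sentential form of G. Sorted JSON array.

Compute FIRST by fixpoint:
pass 1:
  A via A→a: +{a}
  A via A→b S: +{b}
  B via B→a: +{a}
  B via B→b b: +{b}
  S via S→a A: +{a}
  S via S→b B: +{b}
  FIRST(S)={a,b}  FIRST(A)={a,b}  FIRST(B)={a,b}
pass 2: (stable)
  FIRST(S)={a,b}  FIRST(A)={a,b}  FIRST(B)={a,b}

Compute FOLLOW by fixpoint:
initialize: $ ∈ FOLLOW(S)
round 1:
  B→S b: FOLLOW(S) ⊇ FIRST(b) = {b}; new: +{b}
  S→a A: FOLLOW(A) ⊇ FOLLOW(S) ⊇ {$,b}; new: +{$,b}
  S→b B: FOLLOW(B) ⊇ FOLLOW(S) ⊇ {$,b}; new: +{$,b}
  FOLLOW[S]={$,b}  FOLLOW[A]={$,b}  FOLLOW[B]={$,b}
round 2: done
  FOLLOW[S]={$,b}  FOLLOW[A]={$,b}  FOLLOW[B]={$,b}

FOLLOW(S) = ["$", "b"]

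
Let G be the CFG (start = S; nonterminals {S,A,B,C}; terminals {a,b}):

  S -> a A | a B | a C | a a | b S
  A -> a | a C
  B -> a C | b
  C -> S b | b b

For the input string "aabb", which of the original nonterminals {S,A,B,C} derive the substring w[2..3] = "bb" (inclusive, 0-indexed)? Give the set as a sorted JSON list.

Convert to CNF:
  S -> T0 A | T0 B | T0 C | T0 T0 | T1 S
  A -> T0 C | a
  B -> T0 C | b
  C -> S T1 | T1 T1
  T0 -> a
  T1 -> b

CYK fill, restricted to cells inside w[2..3]:
  T[2,2] 'b' = {B,T1}  orig:{B}
  T[3,3] 'b' = {B,T1}  orig:{B}
  T[2,3] 'bb' = {C}

Original NTs in T[2,3] deriving "bb": ["C"]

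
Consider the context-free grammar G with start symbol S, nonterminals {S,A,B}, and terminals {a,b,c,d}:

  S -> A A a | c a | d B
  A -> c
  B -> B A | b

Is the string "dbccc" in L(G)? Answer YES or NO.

CNF form of G:
  S -> A X3 | T1 T0 | T2 B
  A -> c
  B -> B A | b
  T0 -> a
  T1 -> c
  T2 -> d
  X3 -> A T0

CYK table (by increasing span):
  [0..0]={T2}  "d"  orig:{}
  [1..1]={B}  "b"
  [2..2]={A,T1}  "c"  orig:{A}
  [3..3]={A,T1}  "c"  orig:{A}
  [4..4]={A,T1}  "c"  orig:{A}
  [0..1]={S}  "db"
  [1..2]={B}  "bc"
  [2..3]=∅  "cc"
  [3..4]=∅  "cc"
  [0..2]={S}  "dbc"
  [1..3]={B}  "bcc"
  [2..4]=∅  "ccc"
  [0..3]={S}  "dbcc"
  [1..4]={B}  "bccc"
  [0..4]={S}  "dbccc"

S ∈ T[0,4] ⇒ YES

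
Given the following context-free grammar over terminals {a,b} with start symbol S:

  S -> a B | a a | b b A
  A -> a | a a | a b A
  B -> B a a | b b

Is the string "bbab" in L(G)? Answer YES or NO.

CNF form of G:
  S -> T0 B | T0 T0 | T1 X4
  A -> T0 T0 | T0 X2 | a
  B -> B X3 | T1 T1
  T0 -> a
  T1 -> b
  X2 -> T1 A
  X3 -> T0 T0
  X4 -> T1 A

CYK table (by increasing span):
  [0..0]={T1}  "b"  orig:{}
  [1..1]={T1}  "b"  orig:{}
  [2..2]={A,T0}  "a"  orig:{A}
  [3..3]={T1}  "b"  orig:{}
  [0..1]={B}  "bb"
  [1..2]={X2,X4}  "ba"  orig:{}
  [2..3]=∅  "ab"
  [0..2]={S}  "bba"
  [1..3]=∅  "bab"
  [0..3]=∅  "bbab"

S ∉ T[0,3] ⇒ NO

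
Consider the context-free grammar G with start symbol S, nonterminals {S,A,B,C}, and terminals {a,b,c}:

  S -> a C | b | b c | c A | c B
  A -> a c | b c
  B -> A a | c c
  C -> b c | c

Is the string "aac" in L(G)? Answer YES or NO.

CNF form of G:
  S -> T0 C | T1 A | T1 B | T2 T1 | b
  A -> T0 T1 | T2 T1
  B -> A T0 | T1 T1
  C -> T2 T1 | c
  T0 -> a
  T1 -> c
  T2 -> b

CYK table (by increasing span):
  [0..0]={T0}  "a"  orig:{}
  [1..1]={T0}  "a"  orig:{}
  [2..2]={C,T1}  "c"  orig:{C}
  [0..1]=∅  "aa"
  [1..2]={A,S}  "ac"
  [0..2]=∅  "aac"

S ∉ T[0,2] ⇒ NO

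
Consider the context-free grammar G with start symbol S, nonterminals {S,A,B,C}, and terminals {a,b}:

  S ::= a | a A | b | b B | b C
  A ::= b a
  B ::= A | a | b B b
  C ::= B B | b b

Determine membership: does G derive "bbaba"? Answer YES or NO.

Convert to CNF:
  S -> T0 B | T0 C | T1 A | a | b
  A -> T0 T1
  B -> T0 T1 | T0 X2 | a
  C -> B B | T0 T0
  T0 -> b
  T1 -> a
  X2 -> B T0

Fill CYK table bottom-up:
  [0..0]={S,T0}  "b"  orig:{S}
  [1..1]={S,T0}  "b"  orig:{S}
  [2..2]={B,S,T1}  "a"  orig:{B,S}
  [3..3]={S,T0}  "b"  orig:{S}
  [4..4]={B,S,T1}  "a"  orig:{B,S}
  [0..1]={C}  "bb"
  [1..2]={A,B,S}  "ba"
  [2..3]={X2}  "ab"  orig:{}
  [3..4]={A,B,S}  "ba"
  [0..2]={S}  "bba"
  [1..3]={B,X2}  "bab"  orig:{B}
  [2..4]={C,S}  "aba"
  [0..3]={B,S}  "bbab"
  [1..4]={C,S}  "baba"
  [0..4]={C,S}  "bbaba"

S ∈ T[0,4] ⇒ YES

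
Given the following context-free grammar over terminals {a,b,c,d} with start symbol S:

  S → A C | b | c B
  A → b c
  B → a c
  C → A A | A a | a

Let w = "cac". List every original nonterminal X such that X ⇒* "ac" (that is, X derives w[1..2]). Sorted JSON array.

Convert to CNF:
  S -> A C | T1 B | b
  A -> T0 T1
  B -> T2 T1
  C -> A A | A T2 | a
  T0 -> b
  T1 -> c
  T2 -> a

CYK table (by increasing span) (cells [i..j] with 1 ≤ i ≤ j ≤ 2 only):
  T[1,1] 'a' = {C,T2}  orig:{C}
  T[2,2] 'c' = {T1}  orig:{}
  T[1,2] 'ac' = {B}

Original NTs in T[1,2] deriving "ac": ["B"]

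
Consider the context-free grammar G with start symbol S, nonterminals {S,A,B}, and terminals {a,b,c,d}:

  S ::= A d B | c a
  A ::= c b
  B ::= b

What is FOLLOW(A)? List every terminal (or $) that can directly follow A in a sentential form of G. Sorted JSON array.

FIRST iteration:
pass 1:
  A via A→c b: +{c}
  B via B→b: +{b}
  S via S→A d B: +{c}
  S: {c}  A: {c}  B: {b}
pass 2: (stable)
  S: {c}  A: {c}  B: {b}

Compute FOLLOW by fixpoint:
seed FOLLOW(S) with $
[1]
  S→A d B: FOLLOW(A) ⊇ FIRST(d) = {d}; new: +{d}
  S→A d B: FOLLOW(B) ⊇ FOLLOW(S) ⊇ {$}; new: +{$}
  FOLLOW[S]={$}  FOLLOW[A]={d}  FOLLOW[B]={$}
[2] (stable)
  FOLLOW[S]={$}  FOLLOW[A]={d}  FOLLOW[B]={$}

FOLLOW(A) = ["d"]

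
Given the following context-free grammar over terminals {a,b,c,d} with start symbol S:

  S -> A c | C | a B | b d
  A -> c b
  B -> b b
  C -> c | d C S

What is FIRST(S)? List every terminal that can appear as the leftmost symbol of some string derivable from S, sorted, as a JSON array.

FIRST sets, iterate to fixpoint:
iter 1:
  A via A→c b: +{c}
  B via B→b b: +{b}
  C via C→c: +{c}
  C via C→d C S: +{d}
  S via S→A c: +{c}
  S via S→C: +{d}
  S via S→a B: +{a}
  S via S→b d: +{b}
  S: {a,b,c,d}  A: {c}  B: {b}  C: {c,d}
iter 2: (stable)
  S: {a,b,c,d}  A: {c}  B: {b}  C: {c,d}

FIRST(S) = ["a", "b", "c", "d"]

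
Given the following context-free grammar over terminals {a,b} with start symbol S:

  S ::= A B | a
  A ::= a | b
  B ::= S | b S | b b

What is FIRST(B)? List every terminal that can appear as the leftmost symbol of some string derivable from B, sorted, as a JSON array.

FIRST sets, iterate to fixpoint:
[1]
  A via A→a: +{a}
  A via A→b: +{b}
  B via B→b S: +{b}
  S via S→A B: +{a,b}
  FIRST(S)={a,b}  FIRST(A)={a,b}  FIRST(B)={b}
[2]
  B via B→S: +{a}
  FIRST(S)={a,b}  FIRST(A)={a,b}  FIRST(B)={a,b}
[3] done
  FIRST(S)={a,b}  FIRST(A)={a,b}  FIRST(B)={a,b}

FIRST(B) = ["a", "b"]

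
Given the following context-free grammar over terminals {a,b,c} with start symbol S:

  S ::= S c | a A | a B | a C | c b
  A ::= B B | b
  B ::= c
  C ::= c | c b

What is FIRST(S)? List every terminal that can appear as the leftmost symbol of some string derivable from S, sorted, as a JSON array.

FIRST sets, iterate to fixpoint:
[1]
  A via A→b: +{b}
  B via B→c: +{c}
  C via C→c: +{c}
  S via S→a A: +{a}
  S via S→c b: +{c}
  FIRST(S)={a,c}  FIRST(A)={b}  FIRST(B)={c}  FIRST(C)={c}
[2]
  A via A→B B: +{c}
  FIRST(S)={a,c}  FIRST(A)={b,c}  FIRST(B)={c}  FIRST(C)={c}
[3] — fixpoint
  FIRST(S)={a,c}  FIRST(A)={b,c}  FIRST(B)={c}  FIRST(C)={c}

FIRST(S) = ["a", "c"]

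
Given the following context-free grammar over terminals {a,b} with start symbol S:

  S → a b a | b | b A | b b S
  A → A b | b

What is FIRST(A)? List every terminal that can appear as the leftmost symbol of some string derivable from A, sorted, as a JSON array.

FIRST iteration:
iter 1:
  A via A→b: +{b}
  S via S→a b a: +{a}
  S via S→b: +{b}
  FIRST[S]={a,b}  FIRST[A]={b}
iter 2: (no change)
  FIRST[S]={a,b}  FIRST[A]={b}

FIRST(A) = ["b"]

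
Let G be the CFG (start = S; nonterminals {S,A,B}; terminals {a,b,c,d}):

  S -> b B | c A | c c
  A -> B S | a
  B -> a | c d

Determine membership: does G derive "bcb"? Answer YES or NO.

Convert to CNF:
  S -> T0 A | T0 T0 | T2 B
  A -> B S | a
  B -> T0 T1 | a
  T0 -> c
  T1 -> d
  T2 -> b

CYK fill:
  T[0,0] 'b' = {T2}  orig:{}
  T[1,1] 'c' = {T0}  orig:{}
  T[2,2] 'b' = {T2}  orig:{}
  T[0,1] 'bc' = ∅
  T[1,2] 'cb' = ∅
  T[0,2] 'bcb' = ∅

S ∉ T[0,2] ⇒ NO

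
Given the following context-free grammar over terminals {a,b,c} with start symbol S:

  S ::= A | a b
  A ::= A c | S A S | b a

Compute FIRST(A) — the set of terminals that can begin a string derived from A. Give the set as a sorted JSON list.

Compute FIRST by fixpoint:
iter 1:
  A via A→b a: +{b}
  S via S→A: +{b}
  S via S→a b: +{a}
  FIRST[S]={a,b}  FIRST[A]={b}
iter 2:
  A via A→S A S: +{a}
  FIRST[S]={a,b}  FIRST[A]={a,b}
iter 3: (stable)
  FIRST[S]={a,b}  FIRST[A]={a,b}

FIRST(A) = ["a", "b"]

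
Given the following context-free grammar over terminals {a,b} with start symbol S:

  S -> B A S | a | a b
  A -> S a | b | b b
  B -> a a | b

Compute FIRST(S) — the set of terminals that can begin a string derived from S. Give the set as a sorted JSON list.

Compute FIRST by fixpoint:
pass 1:
  A via A→b: +{b}
  B via B→a a: +{a}
  B via B→b: +{b}
  S via S→B A S: +{a,b}
  FIRST[S]={a,b}  FIRST[A]={b}  FIRST[B]={a,b}
pass 2:
  A via A→S a: +{a}
  FIRST[S]={a,b}  FIRST[A]={a,b}  FIRST[B]={a,b}
pass 3: — fixpoint
  FIRST[S]={a,b}  FIRST[A]={a,b}  FIRST[B]={a,b}

FIRST(S) = ["a", "b"]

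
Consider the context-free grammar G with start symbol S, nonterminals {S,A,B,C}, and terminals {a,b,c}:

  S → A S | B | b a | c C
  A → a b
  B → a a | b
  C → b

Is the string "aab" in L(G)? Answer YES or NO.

CNF form of G:
  S -> A S | T0 T0 | T1 T0 | T2 C | b
  A -> T0 T1
  B -> T0 T0 | b
  C -> b
  T0 -> a
  T1 -> b
  T2 -> c

CYK fill:
  cell(0,0) a: {T0}  orig:{}
  cell(1,1) a: {T0}  orig:{}
  cell(2,2) b: {B,C,S,T1}  orig:{B,C,S}
  cell(0,1) aa: {B,S}
  cell(1,2) ab: {A}
  cell(0,2) aab: ∅

S ∉ T[0,2] ⇒ NO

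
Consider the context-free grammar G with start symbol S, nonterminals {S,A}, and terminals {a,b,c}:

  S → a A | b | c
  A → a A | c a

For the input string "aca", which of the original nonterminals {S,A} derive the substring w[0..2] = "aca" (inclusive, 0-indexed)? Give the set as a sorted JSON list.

CNF form of G:
  S -> T0 A | b | c
  A -> T0 A | T1 T0
  T0 -> a
  T1 -> c

CYK table (by increasing span) (cells [i..j] with 0 ≤ i ≤ j ≤ 2 only):
  [0..0]={T0}  "a"  orig:{}
  [1..1]={S,T1}  "c"  orig:{S}
  [2..2]={T0}  "a"  orig:{}
  [0..1]=∅  "ac"
  [1..2]={A}  "ca"
  [0..2]={A,S}  "aca"

Original NTs in T[0,2] deriving "aca": ["A", "S"]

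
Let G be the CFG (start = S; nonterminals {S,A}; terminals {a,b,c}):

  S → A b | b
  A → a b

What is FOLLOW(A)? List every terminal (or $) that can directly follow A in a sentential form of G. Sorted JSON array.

Compute FIRST by fixpoint:
pass 1:
  A via A→a b: +{a}
  S via S→A b: +{a}
  S via S→b: +{b}
  FIRST(S)={a,b}  FIRST(A)={a}
pass 2: (stable)
  FIRST(S)={a,b}  FIRST(A)={a}

FOLLOW iteration:
seed FOLLOW(S) with $
round 1:
  S→A b: FOLLOW(A) ⊇ FIRST(b) = {b}; new: +{b}
  S: {$}  A: {b}
round 2: — fixpoint
  S: {$}  A: {b}

FOLLOW(A) = ["b"]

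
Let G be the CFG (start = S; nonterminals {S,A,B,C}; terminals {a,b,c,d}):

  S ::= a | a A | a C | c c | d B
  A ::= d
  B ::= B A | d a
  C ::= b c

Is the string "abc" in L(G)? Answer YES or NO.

CNF form of G:
  S -> T0 B | T1 A | T1 C | T3 T3 | a
  A -> d
  B -> B A | T0 T1
  C -> T2 T3
  T0 -> d
  T1 -> a
  T2 -> b
  T3 -> c

Fill CYK table bottom-up:
  [0..0]={S,T1}  "a"  orig:{S}
  [1..1]={T2}  "b"  orig:{}
  [2..2]={T3}  "c"  orig:{}
  [0..1]=∅  "ab"
  [1..2]={C}  "bc"
  [0..2]={S}  "abc"

S ∈ T[0,2] ⇒ YES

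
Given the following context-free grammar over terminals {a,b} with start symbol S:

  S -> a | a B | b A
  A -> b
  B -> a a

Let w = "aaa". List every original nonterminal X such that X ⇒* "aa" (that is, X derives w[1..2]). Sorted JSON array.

Convert to CNF:
  S -> T0 B | T1 A | a
  A -> b
  B -> T0 T0
  T0 -> a
  T1 -> b

CYK table (by increasing span) — only the sub-triangle for w[1..2]:
  cell(1,1) a: {S,T0}  orig:{S}
  cell(2,2) a: {S,T0}  orig:{S}
  cell(1,2) aa: {B}

Original NTs in T[1,2] deriving "aa": ["B"]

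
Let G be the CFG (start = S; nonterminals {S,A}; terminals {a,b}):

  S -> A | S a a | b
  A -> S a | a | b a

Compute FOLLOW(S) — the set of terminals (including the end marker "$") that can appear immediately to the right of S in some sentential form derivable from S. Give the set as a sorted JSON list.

FIRST iteration:
[1]
  A via A→a: +{a}
  A via A→b a: +{b}
  S via S→A: +{a,b}
  FIRST(S)={a,b}  FIRST(A)={a,b}
[2] — fixpoint
  FIRST(S)={a,b}  FIRST(A)={a,b}

FOLLOW sets:
FOLLOW(S) := {$}
iter 1:
  A→S a: FOLLOW(S) ⊇ FIRST(a) = {a}; new: +{a}
  S→A: FOLLOW(A) ⊇ FOLLOW(S) ⊇ {$,a}; new: +{$,a}
  S: {$,a}  A: {$,a}
iter 2: — fixpoint
  S: {$,a}  A: {$,a}

FOLLOW(S) = ["$", "a"]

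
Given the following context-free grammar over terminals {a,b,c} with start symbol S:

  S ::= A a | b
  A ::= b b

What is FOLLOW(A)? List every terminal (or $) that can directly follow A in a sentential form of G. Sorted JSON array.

Compute FIRST by fixpoint:
[1]
  A via A→b b: +{b}
  S via S→A a: +{b}
  S: {b}  A: {b}
[2] — fixpoint
  S: {b}  A: {b}

FOLLOW sets:
initialize: $ ∈ FOLLOW(S)
pass 1:
  S→A a: FOLLOW(A) ⊇ FIRST(a) = {a}; new: +{a}
  FOLLOW(S)={$}  FOLLOW(A)={a}
pass 2: (no change)
  FOLLOW(S)={$}  FOLLOW(A)={a}

FOLLOW(A) = ["a"]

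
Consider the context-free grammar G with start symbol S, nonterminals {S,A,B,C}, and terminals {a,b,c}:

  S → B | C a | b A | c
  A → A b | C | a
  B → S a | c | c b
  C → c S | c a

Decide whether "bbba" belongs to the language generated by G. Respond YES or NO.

Convert to CNF:
  S -> C T2 | S T2 | T0 A | T1 T0 | c
  A -> A T0 | T1 S | T1 T2 | a
  B -> S T2 | T1 T0 | c
  C -> T1 S | T1 T2
  T0 -> b
  T1 -> c
  T2 -> a

Fill CYK table bottom-up:
  T[0,0] 'b' = {T0}  orig:{}
  T[1,1] 'b' = {T0}  orig:{}
  T[2,2] 'b' = {T0}  orig:{}
  T[3,3] 'a' = {A,T2}  orig:{A}
  T[0,1] 'bb' = ∅
  T[1,2] 'bb' = ∅
  T[2,3] 'ba' = {S}
  T[0,2] 'bbb' = ∅
  T[1,3] 'bba' = ∅
  T[0,3] 'bbba' = ∅

S ∉ T[0,3] ⇒ NO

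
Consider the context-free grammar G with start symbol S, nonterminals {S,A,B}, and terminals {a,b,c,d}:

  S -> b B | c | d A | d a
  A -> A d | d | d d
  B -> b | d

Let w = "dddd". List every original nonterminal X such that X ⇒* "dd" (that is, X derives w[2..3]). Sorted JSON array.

CNF form of G:
  S -> T0 A | T0 T2 | T1 B | c
  A -> A T0 | T0 T0 | d
  B -> b | d
  T0 -> d
  T1 -> b
  T2 -> a

Fill CYK table bottom-up — only the sub-triangle for w[2..3]:
  cell(2,2) d: {A,B,T0}  orig:{A,B}
  cell(3,3) d: {A,B,T0}  orig:{A,B}
  cell(2,3) dd: {A,S}

Original NTs in T[2,3] deriving "dd": ["A", "S"]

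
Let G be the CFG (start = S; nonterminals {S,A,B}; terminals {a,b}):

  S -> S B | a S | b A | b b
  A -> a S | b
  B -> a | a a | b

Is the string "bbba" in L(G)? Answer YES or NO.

CNF form of G:
  S -> S B | T0 S | T1 A | T1 T1
  A -> T0 S | b
  B -> T0 T0 | a | b
  T0 -> a
  T1 -> b

Fill CYK table bottom-up:
  cell(0,0) b: {A,B,T1}  orig:{A,B}
  cell(1,1) b: {A,B,T1}  orig:{A,B}
  cell(2,2) b: {A,B,T1}  orig:{A,B}
  cell(3,3) a: {B,T0}  orig:{B}
  cell(0,1) bb: {S}
  cell(1,2) bb: {S}
  cell(2,3) ba: ∅
  cell(0,2) bbb: {S}
  cell(1,3) bba: {S}
  cell(0,3) bbba: {S}

S ∈ T[0,3] ⇒ YES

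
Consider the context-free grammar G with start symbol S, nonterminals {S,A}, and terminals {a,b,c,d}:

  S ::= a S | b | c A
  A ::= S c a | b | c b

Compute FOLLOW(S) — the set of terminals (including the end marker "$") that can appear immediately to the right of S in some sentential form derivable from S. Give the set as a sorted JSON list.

FIRST iteration:
round 1:
  A via A→b: +{b}
  A via A→c b: +{c}
  S via S→a S: +{a}
  S via S→b: +{b}
  S via S→c A: +{c}
  S: {a,b,c}  A: {b,c}
round 2:
  A via A→S c a: +{a}
  S: {a,b,c}  A: {a,b,c}
round 3: (stable)
  S: {a,b,c}  A: {a,b,c}

FOLLOW iteration:
seed FOLLOW(S) with $
iter 1:
  A→S c a: FOLLOW(S) ⊇ FIRST(c) = {c}; new: +{c}
  S→c A: FOLLOW(A) ⊇ FOLLOW(S) ⊇ {$,c}; new: +{$,c}
  FOLLOW[S]={$,c}  FOLLOW[A]={$,c}
iter 2: — fixpoint
  FOLLOW[S]={$,c}  FOLLOW[A]={$,c}

FOLLOW(S) = ["$", "c"]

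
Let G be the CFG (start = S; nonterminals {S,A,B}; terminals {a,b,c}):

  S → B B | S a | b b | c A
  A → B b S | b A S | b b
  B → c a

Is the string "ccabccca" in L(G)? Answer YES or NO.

CNF form of G:
  S -> B B | S T2 | T0 T0 | T1 A
  A -> B X3 | T0 T0 | T0 X4
  B -> T1 T2
  T0 -> b
  T1 -> c
  T2 -> a
  X3 -> T0 S
  X4 -> A S

CYK fill:
  cell(0,0) c: {T1}  orig:{}
  cell(1,1) c: {T1}  orig:{}
  cell(2,2) a: {T2}  orig:{}
  cell(3,3) b: {T0}  orig:{}
  cell(4,4) c: {T1}  orig:{}
  cell(5,5) c: {T1}  orig:{}
  cell(6,6) c: {T1}  orig:{}
  cell(7,7) a: {T2}  orig:{}
  cell(0,1) cc: ∅
  cell(1,2) ca: {B}
  cell(2,3) ab: ∅
  cell(3,4) bc: ∅
  cell(4,5) cc: ∅
  cell(5,6) cc: ∅
  cell(6,7) ca: {B}
  cell(0,2) cca: ∅
  cell(1,3) cab: ∅
  cell(2,4) abc: ∅
  cell(3,5) bcc: ∅
  cell(4,6) ccc: ∅
  cell(5,7) cca: ∅
  cell(0,3) ccab: ∅
  cell(1,4) cabc: ∅
  cell(2,5) abcc: ∅
  cell(3,6) bccc: ∅
  cell(4,7) ccca: ∅
  cell(0,4) ccabc: ∅
  cell(1,5) cabcc: ∅
  cell(2,6) abccc: ∅
  cell(3,7) bccca: ∅
  cell(0,5) ccabcc: ∅
  cell(1,6) cabccc: ∅
  cell(2,7) abccca: ∅
  cell(0,6) ccabccc: ∅
  cell(1,7) cabccca: ∅
  cell(0,7) ccabccca: ∅

S ∉ T[0,7] ⇒ NO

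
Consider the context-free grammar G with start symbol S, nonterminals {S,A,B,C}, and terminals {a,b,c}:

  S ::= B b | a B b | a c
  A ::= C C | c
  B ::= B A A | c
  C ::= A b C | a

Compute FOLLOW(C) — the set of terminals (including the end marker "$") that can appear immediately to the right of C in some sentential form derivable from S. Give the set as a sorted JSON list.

FIRST iteration:
[1]
  A via A→c: +{c}
  B via B→c: +{c}
  C via C→A b C: +{c}
  C via C→a: +{a}
  S via S→B b: +{c}
  S via S→a B b: +{a}
  FIRST(S)={a,c}  FIRST(A)={c}  FIRST(B)={c}  FIRST(C)={a,c}
[2]
  A via A→C C: +{a}
  FIRST(S)={a,c}  FIRST(A)={a,c}  FIRST(B)={c}  FIRST(C)={a,c}
[3] (no change)
  FIRST(S)={a,c}  FIRST(A)={a,c}  FIRST(B)={c}  FIRST(C)={a,c}

Compute FOLLOW by fixpoint:
initialize: $ ∈ FOLLOW(S)
pass 1:
  A→C C: FOLLOW(C) ⊇ FIRST(C) = {a,c}; new: +{a,c}
  B→B A A: FOLLOW(B) ⊇ FIRST(A) = {a,c}; new: +{a,c}
  B→B A A: FOLLOW(A) ⊇ FIRST(A) = {a,c}; new: +{a,c}
  C→A b C: FOLLOW(A) ⊇ FIRST(b) = {b}; new: +{b}
  S→B b: FOLLOW(B) ⊇ FIRST(b) = {b}; new: +{b}
  S: {$}  A: {a,b,c}  B: {a,b,c}  C: {a,c}
pass 2:
  A→C C: FOLLOW(C) ⊇ FOLLOW(A) ⊇ {a,b,c}; new: +{b}
  S: {$}  A: {a,b,c}  B: {a,b,c}  C: {a,b,c}
pass 3: (no change)
  S: {$}  A: {a,b,c}  B: {a,b,c}  C: {a,b,c}

FOLLOW(C) = ["a", "b", "c"]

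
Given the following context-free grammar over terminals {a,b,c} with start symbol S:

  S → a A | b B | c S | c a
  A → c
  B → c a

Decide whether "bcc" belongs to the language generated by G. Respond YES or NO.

Convert to CNF:
  S -> T0 S | T0 T1 | T1 A | T2 B
  A -> c
  B -> T0 T1
  T0 -> c
  T1 -> a
  T2 -> b

CYK table (by increasing span):
  [0..0]={T2}  "b"  orig:{}
  [1..1]={A,T0}  "c"  orig:{A}
  [2..2]={A,T0}  "c"  orig:{A}
  [0..1]=∅  "bc"
  [1..2]=∅  "cc"
  [0..2]=∅  "bcc"

S ∉ T[0,2] ⇒ NO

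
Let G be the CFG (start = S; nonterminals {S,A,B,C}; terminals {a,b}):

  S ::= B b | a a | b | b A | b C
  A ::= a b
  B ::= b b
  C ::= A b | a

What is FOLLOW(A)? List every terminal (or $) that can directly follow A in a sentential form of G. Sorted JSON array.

FIRST sets, iterate to fixpoint:
pass 1:
  A via A→a b: +{a}
  B via B→b b: +{b}
  C via C→A b: +{a}
  S via S→B b: +{b}
  S via S→a a: +{a}
  FIRST[S]={a,b}  FIRST[A]={a}  FIRST[B]={b}  FIRST[C]={a}
pass 2: (stable)
  FIRST[S]={a,b}  FIRST[A]={a}  FIRST[B]={b}  FIRST[C]={a}

FOLLOW sets:
FOLLOW(S) := {$}
[1]
  C→A b: FOLLOW(A) ⊇ FIRST(b) = {b}; new: +{b}
  S→B b: FOLLOW(B) ⊇ FIRST(b) = {b}; new: +{b}
  S→b A: FOLLOW(A) ⊇ FOLLOW(S) ⊇ {$}; new: +{$}
  S→b C: FOLLOW(C) ⊇ FOLLOW(S) ⊇ {$}; new: +{$}
  FOLLOW(S)={$}  FOLLOW(A)={$,b}  FOLLOW(B)={b}  FOLLOW(C)={$}
[2] (stable)
  FOLLOW(S)={$}  FOLLOW(A)={$,b}  FOLLOW(B)={b}  FOLLOW(C)={$}

FOLLOW(A) = ["$", "b"]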